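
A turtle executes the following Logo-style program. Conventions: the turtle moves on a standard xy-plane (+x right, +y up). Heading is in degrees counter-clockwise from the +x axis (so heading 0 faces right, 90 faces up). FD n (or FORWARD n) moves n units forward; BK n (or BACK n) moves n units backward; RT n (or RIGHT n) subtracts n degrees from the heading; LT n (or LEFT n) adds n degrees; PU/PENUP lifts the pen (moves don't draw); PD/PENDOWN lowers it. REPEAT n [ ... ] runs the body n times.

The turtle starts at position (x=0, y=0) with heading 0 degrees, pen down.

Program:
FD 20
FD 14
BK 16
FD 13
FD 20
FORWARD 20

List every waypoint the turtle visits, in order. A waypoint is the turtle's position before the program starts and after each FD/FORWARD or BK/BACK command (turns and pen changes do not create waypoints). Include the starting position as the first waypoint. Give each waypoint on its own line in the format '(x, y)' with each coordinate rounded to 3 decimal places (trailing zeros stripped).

Answer: (0, 0)
(20, 0)
(34, 0)
(18, 0)
(31, 0)
(51, 0)
(71, 0)

Derivation:
Executing turtle program step by step:
Start: pos=(0,0), heading=0, pen down
FD 20: (0,0) -> (20,0) [heading=0, draw]
FD 14: (20,0) -> (34,0) [heading=0, draw]
BK 16: (34,0) -> (18,0) [heading=0, draw]
FD 13: (18,0) -> (31,0) [heading=0, draw]
FD 20: (31,0) -> (51,0) [heading=0, draw]
FD 20: (51,0) -> (71,0) [heading=0, draw]
Final: pos=(71,0), heading=0, 6 segment(s) drawn
Waypoints (7 total):
(0, 0)
(20, 0)
(34, 0)
(18, 0)
(31, 0)
(51, 0)
(71, 0)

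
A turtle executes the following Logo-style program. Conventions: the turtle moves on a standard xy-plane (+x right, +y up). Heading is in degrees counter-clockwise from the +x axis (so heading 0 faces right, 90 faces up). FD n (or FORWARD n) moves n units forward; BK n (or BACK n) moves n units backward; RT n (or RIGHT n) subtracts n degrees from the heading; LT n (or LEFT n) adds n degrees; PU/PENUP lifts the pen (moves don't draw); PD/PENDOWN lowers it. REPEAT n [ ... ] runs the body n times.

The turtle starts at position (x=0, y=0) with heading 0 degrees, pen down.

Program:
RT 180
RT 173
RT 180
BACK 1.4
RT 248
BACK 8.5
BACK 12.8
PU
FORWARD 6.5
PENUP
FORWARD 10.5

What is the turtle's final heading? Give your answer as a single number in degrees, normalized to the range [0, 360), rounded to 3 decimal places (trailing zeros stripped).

Executing turtle program step by step:
Start: pos=(0,0), heading=0, pen down
RT 180: heading 0 -> 180
RT 173: heading 180 -> 7
RT 180: heading 7 -> 187
BK 1.4: (0,0) -> (1.39,0.171) [heading=187, draw]
RT 248: heading 187 -> 299
BK 8.5: (1.39,0.171) -> (-2.731,7.605) [heading=299, draw]
BK 12.8: (-2.731,7.605) -> (-8.937,18.8) [heading=299, draw]
PU: pen up
FD 6.5: (-8.937,18.8) -> (-5.786,13.115) [heading=299, move]
PU: pen up
FD 10.5: (-5.786,13.115) -> (-0.695,3.931) [heading=299, move]
Final: pos=(-0.695,3.931), heading=299, 3 segment(s) drawn

Answer: 299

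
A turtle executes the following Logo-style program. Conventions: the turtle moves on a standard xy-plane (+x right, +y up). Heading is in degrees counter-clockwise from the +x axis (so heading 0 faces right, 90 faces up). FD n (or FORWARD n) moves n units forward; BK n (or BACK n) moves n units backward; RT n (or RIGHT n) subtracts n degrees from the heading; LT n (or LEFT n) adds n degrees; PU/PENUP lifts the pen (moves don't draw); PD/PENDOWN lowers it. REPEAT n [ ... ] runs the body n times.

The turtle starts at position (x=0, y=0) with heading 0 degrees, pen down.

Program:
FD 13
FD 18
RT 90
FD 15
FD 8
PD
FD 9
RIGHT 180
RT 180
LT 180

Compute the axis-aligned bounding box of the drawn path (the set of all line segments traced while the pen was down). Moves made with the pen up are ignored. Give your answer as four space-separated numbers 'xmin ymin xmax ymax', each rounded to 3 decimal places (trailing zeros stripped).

Executing turtle program step by step:
Start: pos=(0,0), heading=0, pen down
FD 13: (0,0) -> (13,0) [heading=0, draw]
FD 18: (13,0) -> (31,0) [heading=0, draw]
RT 90: heading 0 -> 270
FD 15: (31,0) -> (31,-15) [heading=270, draw]
FD 8: (31,-15) -> (31,-23) [heading=270, draw]
PD: pen down
FD 9: (31,-23) -> (31,-32) [heading=270, draw]
RT 180: heading 270 -> 90
RT 180: heading 90 -> 270
LT 180: heading 270 -> 90
Final: pos=(31,-32), heading=90, 5 segment(s) drawn

Segment endpoints: x in {0, 13, 31}, y in {-32, -23, -15, 0}
xmin=0, ymin=-32, xmax=31, ymax=0

Answer: 0 -32 31 0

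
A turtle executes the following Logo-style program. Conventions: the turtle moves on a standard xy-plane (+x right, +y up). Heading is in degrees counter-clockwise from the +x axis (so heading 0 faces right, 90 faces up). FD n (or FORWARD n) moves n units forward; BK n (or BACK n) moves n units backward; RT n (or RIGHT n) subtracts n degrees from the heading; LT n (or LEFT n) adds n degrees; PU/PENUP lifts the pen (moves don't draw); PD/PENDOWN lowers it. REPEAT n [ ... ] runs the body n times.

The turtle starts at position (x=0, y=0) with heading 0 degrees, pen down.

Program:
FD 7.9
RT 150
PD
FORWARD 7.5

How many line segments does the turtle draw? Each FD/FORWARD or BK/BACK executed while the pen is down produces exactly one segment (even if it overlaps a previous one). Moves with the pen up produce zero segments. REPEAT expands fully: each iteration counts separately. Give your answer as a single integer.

Executing turtle program step by step:
Start: pos=(0,0), heading=0, pen down
FD 7.9: (0,0) -> (7.9,0) [heading=0, draw]
RT 150: heading 0 -> 210
PD: pen down
FD 7.5: (7.9,0) -> (1.405,-3.75) [heading=210, draw]
Final: pos=(1.405,-3.75), heading=210, 2 segment(s) drawn
Segments drawn: 2

Answer: 2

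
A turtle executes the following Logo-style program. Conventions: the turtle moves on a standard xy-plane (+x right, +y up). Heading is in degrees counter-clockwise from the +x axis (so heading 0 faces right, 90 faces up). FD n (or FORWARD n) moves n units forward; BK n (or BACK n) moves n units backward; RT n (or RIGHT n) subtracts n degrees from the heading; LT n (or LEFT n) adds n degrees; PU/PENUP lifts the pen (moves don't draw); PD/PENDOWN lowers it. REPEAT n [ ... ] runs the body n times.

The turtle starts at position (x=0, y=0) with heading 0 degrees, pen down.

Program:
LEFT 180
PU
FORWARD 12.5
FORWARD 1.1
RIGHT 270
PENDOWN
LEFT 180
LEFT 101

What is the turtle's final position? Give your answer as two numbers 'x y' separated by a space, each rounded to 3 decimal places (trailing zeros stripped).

Executing turtle program step by step:
Start: pos=(0,0), heading=0, pen down
LT 180: heading 0 -> 180
PU: pen up
FD 12.5: (0,0) -> (-12.5,0) [heading=180, move]
FD 1.1: (-12.5,0) -> (-13.6,0) [heading=180, move]
RT 270: heading 180 -> 270
PD: pen down
LT 180: heading 270 -> 90
LT 101: heading 90 -> 191
Final: pos=(-13.6,0), heading=191, 0 segment(s) drawn

Answer: -13.6 0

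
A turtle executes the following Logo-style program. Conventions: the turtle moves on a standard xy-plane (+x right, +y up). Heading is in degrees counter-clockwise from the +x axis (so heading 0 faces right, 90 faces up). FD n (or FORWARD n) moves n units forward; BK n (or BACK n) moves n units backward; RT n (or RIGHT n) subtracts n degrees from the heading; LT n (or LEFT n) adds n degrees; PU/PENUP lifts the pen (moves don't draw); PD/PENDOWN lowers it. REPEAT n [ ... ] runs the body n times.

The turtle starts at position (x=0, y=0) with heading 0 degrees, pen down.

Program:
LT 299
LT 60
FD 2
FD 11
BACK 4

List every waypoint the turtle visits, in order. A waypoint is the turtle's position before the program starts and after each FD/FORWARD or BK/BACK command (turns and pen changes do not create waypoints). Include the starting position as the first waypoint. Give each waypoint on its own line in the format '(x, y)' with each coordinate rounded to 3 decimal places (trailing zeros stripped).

Answer: (0, 0)
(2, -0.035)
(12.998, -0.227)
(8.999, -0.157)

Derivation:
Executing turtle program step by step:
Start: pos=(0,0), heading=0, pen down
LT 299: heading 0 -> 299
LT 60: heading 299 -> 359
FD 2: (0,0) -> (2,-0.035) [heading=359, draw]
FD 11: (2,-0.035) -> (12.998,-0.227) [heading=359, draw]
BK 4: (12.998,-0.227) -> (8.999,-0.157) [heading=359, draw]
Final: pos=(8.999,-0.157), heading=359, 3 segment(s) drawn
Waypoints (4 total):
(0, 0)
(2, -0.035)
(12.998, -0.227)
(8.999, -0.157)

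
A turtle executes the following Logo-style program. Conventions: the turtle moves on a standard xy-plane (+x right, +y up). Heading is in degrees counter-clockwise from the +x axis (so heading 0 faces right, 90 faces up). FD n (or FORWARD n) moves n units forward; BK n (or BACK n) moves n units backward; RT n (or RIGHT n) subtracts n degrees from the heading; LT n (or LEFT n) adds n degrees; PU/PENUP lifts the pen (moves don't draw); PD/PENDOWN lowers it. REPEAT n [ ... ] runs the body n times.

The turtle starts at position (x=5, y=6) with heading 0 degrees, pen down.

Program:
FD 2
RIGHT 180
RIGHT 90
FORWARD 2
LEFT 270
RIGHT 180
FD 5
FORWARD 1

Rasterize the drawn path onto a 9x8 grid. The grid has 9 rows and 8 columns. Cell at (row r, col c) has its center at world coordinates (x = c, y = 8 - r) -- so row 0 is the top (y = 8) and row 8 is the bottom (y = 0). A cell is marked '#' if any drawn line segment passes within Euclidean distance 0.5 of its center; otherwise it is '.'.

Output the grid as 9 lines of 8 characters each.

Answer: .#######
.......#
.....###
........
........
........
........
........
........

Derivation:
Segment 0: (5,6) -> (7,6)
Segment 1: (7,6) -> (7,8)
Segment 2: (7,8) -> (2,8)
Segment 3: (2,8) -> (1,8)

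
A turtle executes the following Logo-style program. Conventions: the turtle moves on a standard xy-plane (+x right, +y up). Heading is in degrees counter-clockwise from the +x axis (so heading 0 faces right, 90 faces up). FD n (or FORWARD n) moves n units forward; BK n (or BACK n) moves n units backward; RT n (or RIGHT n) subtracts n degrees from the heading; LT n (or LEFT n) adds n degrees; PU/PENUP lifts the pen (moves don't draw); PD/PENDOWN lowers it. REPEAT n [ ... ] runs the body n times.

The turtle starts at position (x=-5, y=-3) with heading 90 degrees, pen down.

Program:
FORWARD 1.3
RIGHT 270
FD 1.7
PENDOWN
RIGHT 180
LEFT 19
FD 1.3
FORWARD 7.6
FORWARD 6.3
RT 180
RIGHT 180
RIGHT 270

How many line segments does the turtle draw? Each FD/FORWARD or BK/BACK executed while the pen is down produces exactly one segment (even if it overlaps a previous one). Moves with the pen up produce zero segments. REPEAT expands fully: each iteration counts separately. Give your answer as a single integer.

Answer: 5

Derivation:
Executing turtle program step by step:
Start: pos=(-5,-3), heading=90, pen down
FD 1.3: (-5,-3) -> (-5,-1.7) [heading=90, draw]
RT 270: heading 90 -> 180
FD 1.7: (-5,-1.7) -> (-6.7,-1.7) [heading=180, draw]
PD: pen down
RT 180: heading 180 -> 0
LT 19: heading 0 -> 19
FD 1.3: (-6.7,-1.7) -> (-5.471,-1.277) [heading=19, draw]
FD 7.6: (-5.471,-1.277) -> (1.715,1.198) [heading=19, draw]
FD 6.3: (1.715,1.198) -> (7.672,3.249) [heading=19, draw]
RT 180: heading 19 -> 199
RT 180: heading 199 -> 19
RT 270: heading 19 -> 109
Final: pos=(7.672,3.249), heading=109, 5 segment(s) drawn
Segments drawn: 5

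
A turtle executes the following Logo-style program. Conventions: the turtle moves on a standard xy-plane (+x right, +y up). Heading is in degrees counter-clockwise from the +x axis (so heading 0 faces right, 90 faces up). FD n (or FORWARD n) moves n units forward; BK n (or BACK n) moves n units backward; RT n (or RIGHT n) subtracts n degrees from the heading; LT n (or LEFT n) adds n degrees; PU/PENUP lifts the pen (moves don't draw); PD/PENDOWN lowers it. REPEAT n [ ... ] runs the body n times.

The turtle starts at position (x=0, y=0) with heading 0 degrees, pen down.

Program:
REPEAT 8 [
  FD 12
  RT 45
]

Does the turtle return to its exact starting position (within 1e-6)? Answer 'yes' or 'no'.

Executing turtle program step by step:
Start: pos=(0,0), heading=0, pen down
REPEAT 8 [
  -- iteration 1/8 --
  FD 12: (0,0) -> (12,0) [heading=0, draw]
  RT 45: heading 0 -> 315
  -- iteration 2/8 --
  FD 12: (12,0) -> (20.485,-8.485) [heading=315, draw]
  RT 45: heading 315 -> 270
  -- iteration 3/8 --
  FD 12: (20.485,-8.485) -> (20.485,-20.485) [heading=270, draw]
  RT 45: heading 270 -> 225
  -- iteration 4/8 --
  FD 12: (20.485,-20.485) -> (12,-28.971) [heading=225, draw]
  RT 45: heading 225 -> 180
  -- iteration 5/8 --
  FD 12: (12,-28.971) -> (0,-28.971) [heading=180, draw]
  RT 45: heading 180 -> 135
  -- iteration 6/8 --
  FD 12: (0,-28.971) -> (-8.485,-20.485) [heading=135, draw]
  RT 45: heading 135 -> 90
  -- iteration 7/8 --
  FD 12: (-8.485,-20.485) -> (-8.485,-8.485) [heading=90, draw]
  RT 45: heading 90 -> 45
  -- iteration 8/8 --
  FD 12: (-8.485,-8.485) -> (0,0) [heading=45, draw]
  RT 45: heading 45 -> 0
]
Final: pos=(0,0), heading=0, 8 segment(s) drawn

Start position: (0, 0)
Final position: (0, 0)
Distance = 0; < 1e-6 -> CLOSED

Answer: yes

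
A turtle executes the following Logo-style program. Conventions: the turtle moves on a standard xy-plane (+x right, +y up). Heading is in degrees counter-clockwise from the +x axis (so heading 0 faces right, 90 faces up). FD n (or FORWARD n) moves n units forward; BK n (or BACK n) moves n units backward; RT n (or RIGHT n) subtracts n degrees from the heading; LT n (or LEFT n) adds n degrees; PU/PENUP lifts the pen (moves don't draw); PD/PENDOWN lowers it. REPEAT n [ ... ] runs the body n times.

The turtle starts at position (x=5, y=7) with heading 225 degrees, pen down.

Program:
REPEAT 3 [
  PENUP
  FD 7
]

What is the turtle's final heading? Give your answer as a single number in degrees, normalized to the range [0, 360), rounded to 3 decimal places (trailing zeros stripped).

Executing turtle program step by step:
Start: pos=(5,7), heading=225, pen down
REPEAT 3 [
  -- iteration 1/3 --
  PU: pen up
  FD 7: (5,7) -> (0.05,2.05) [heading=225, move]
  -- iteration 2/3 --
  PU: pen up
  FD 7: (0.05,2.05) -> (-4.899,-2.899) [heading=225, move]
  -- iteration 3/3 --
  PU: pen up
  FD 7: (-4.899,-2.899) -> (-9.849,-7.849) [heading=225, move]
]
Final: pos=(-9.849,-7.849), heading=225, 0 segment(s) drawn

Answer: 225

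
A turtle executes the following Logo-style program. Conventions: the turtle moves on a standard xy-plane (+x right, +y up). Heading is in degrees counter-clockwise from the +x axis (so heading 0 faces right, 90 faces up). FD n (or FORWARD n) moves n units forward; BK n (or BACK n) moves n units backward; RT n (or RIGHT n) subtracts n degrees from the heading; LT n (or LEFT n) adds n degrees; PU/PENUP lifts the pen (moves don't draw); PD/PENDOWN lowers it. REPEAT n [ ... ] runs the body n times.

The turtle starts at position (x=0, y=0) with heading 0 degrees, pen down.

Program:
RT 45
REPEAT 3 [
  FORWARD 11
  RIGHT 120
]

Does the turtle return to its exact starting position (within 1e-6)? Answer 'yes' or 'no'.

Answer: yes

Derivation:
Executing turtle program step by step:
Start: pos=(0,0), heading=0, pen down
RT 45: heading 0 -> 315
REPEAT 3 [
  -- iteration 1/3 --
  FD 11: (0,0) -> (7.778,-7.778) [heading=315, draw]
  RT 120: heading 315 -> 195
  -- iteration 2/3 --
  FD 11: (7.778,-7.778) -> (-2.847,-10.625) [heading=195, draw]
  RT 120: heading 195 -> 75
  -- iteration 3/3 --
  FD 11: (-2.847,-10.625) -> (0,0) [heading=75, draw]
  RT 120: heading 75 -> 315
]
Final: pos=(0,0), heading=315, 3 segment(s) drawn

Start position: (0, 0)
Final position: (0, 0)
Distance = 0; < 1e-6 -> CLOSED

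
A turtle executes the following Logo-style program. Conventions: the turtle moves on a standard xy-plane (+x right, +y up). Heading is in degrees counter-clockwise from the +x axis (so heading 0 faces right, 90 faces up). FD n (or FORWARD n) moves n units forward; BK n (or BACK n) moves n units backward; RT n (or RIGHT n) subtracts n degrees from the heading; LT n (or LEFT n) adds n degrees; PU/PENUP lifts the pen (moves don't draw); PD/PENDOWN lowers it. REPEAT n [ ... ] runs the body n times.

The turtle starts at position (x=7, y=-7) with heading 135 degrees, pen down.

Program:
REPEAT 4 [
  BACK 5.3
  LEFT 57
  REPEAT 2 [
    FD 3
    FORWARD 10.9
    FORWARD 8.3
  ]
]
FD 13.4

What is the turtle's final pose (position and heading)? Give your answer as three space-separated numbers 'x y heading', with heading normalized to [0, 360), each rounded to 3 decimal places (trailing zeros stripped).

Executing turtle program step by step:
Start: pos=(7,-7), heading=135, pen down
REPEAT 4 [
  -- iteration 1/4 --
  BK 5.3: (7,-7) -> (10.748,-10.748) [heading=135, draw]
  LT 57: heading 135 -> 192
  REPEAT 2 [
    -- iteration 1/2 --
    FD 3: (10.748,-10.748) -> (7.813,-11.371) [heading=192, draw]
    FD 10.9: (7.813,-11.371) -> (-2.849,-13.638) [heading=192, draw]
    FD 8.3: (-2.849,-13.638) -> (-10.967,-15.363) [heading=192, draw]
    -- iteration 2/2 --
    FD 3: (-10.967,-15.363) -> (-13.902,-15.987) [heading=192, draw]
    FD 10.9: (-13.902,-15.987) -> (-24.563,-18.253) [heading=192, draw]
    FD 8.3: (-24.563,-18.253) -> (-32.682,-19.979) [heading=192, draw]
  ]
  -- iteration 2/4 --
  BK 5.3: (-32.682,-19.979) -> (-27.498,-18.877) [heading=192, draw]
  LT 57: heading 192 -> 249
  REPEAT 2 [
    -- iteration 1/2 --
    FD 3: (-27.498,-18.877) -> (-28.573,-21.678) [heading=249, draw]
    FD 10.9: (-28.573,-21.678) -> (-32.479,-31.854) [heading=249, draw]
    FD 8.3: (-32.479,-31.854) -> (-35.454,-39.602) [heading=249, draw]
    -- iteration 2/2 --
    FD 3: (-35.454,-39.602) -> (-36.529,-42.403) [heading=249, draw]
    FD 10.9: (-36.529,-42.403) -> (-40.435,-52.579) [heading=249, draw]
    FD 8.3: (-40.435,-52.579) -> (-43.409,-60.328) [heading=249, draw]
  ]
  -- iteration 3/4 --
  BK 5.3: (-43.409,-60.328) -> (-41.51,-55.38) [heading=249, draw]
  LT 57: heading 249 -> 306
  REPEAT 2 [
    -- iteration 1/2 --
    FD 3: (-41.51,-55.38) -> (-39.747,-57.807) [heading=306, draw]
    FD 10.9: (-39.747,-57.807) -> (-33.34,-66.625) [heading=306, draw]
    FD 8.3: (-33.34,-66.625) -> (-28.461,-73.34) [heading=306, draw]
    -- iteration 2/2 --
    FD 3: (-28.461,-73.34) -> (-26.698,-75.767) [heading=306, draw]
    FD 10.9: (-26.698,-75.767) -> (-20.291,-84.586) [heading=306, draw]
    FD 8.3: (-20.291,-84.586) -> (-15.412,-91.3) [heading=306, draw]
  ]
  -- iteration 4/4 --
  BK 5.3: (-15.412,-91.3) -> (-18.528,-87.013) [heading=306, draw]
  LT 57: heading 306 -> 3
  REPEAT 2 [
    -- iteration 1/2 --
    FD 3: (-18.528,-87.013) -> (-15.532,-86.856) [heading=3, draw]
    FD 10.9: (-15.532,-86.856) -> (-4.647,-86.285) [heading=3, draw]
    FD 8.3: (-4.647,-86.285) -> (3.642,-85.851) [heading=3, draw]
    -- iteration 2/2 --
    FD 3: (3.642,-85.851) -> (6.638,-85.694) [heading=3, draw]
    FD 10.9: (6.638,-85.694) -> (17.523,-85.123) [heading=3, draw]
    FD 8.3: (17.523,-85.123) -> (25.811,-84.689) [heading=3, draw]
  ]
]
FD 13.4: (25.811,-84.689) -> (39.193,-83.988) [heading=3, draw]
Final: pos=(39.193,-83.988), heading=3, 29 segment(s) drawn

Answer: 39.193 -83.988 3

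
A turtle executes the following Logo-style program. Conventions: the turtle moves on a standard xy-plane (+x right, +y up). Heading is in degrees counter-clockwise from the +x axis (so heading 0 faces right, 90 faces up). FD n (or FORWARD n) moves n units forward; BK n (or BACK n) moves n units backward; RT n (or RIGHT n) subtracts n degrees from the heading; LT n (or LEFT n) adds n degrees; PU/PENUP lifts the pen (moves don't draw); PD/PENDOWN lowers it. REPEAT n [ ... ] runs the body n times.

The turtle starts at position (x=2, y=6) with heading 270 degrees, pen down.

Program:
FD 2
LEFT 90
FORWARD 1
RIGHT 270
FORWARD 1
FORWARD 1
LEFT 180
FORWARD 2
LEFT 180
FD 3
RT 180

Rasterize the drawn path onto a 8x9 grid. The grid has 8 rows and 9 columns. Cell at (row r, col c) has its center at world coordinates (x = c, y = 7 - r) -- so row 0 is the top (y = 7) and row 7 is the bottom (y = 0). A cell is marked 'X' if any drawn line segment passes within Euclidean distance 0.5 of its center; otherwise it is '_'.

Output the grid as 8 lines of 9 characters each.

Segment 0: (2,6) -> (2,4)
Segment 1: (2,4) -> (3,4)
Segment 2: (3,4) -> (3,5)
Segment 3: (3,5) -> (3,6)
Segment 4: (3,6) -> (3,4)
Segment 5: (3,4) -> (3,7)

Answer: ___X_____
__XX_____
__XX_____
__XX_____
_________
_________
_________
_________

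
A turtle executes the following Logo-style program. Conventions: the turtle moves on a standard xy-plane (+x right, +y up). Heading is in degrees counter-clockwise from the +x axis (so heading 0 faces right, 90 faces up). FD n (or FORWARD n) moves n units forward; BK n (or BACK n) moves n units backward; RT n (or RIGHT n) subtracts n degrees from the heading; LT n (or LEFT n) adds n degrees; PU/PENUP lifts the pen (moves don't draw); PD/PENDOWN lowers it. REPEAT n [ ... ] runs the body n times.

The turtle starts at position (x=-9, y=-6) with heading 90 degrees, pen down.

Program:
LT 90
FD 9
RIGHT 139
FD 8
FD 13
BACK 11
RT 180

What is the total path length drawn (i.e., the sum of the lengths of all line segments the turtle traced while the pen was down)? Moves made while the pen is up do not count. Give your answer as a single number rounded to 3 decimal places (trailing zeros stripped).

Executing turtle program step by step:
Start: pos=(-9,-6), heading=90, pen down
LT 90: heading 90 -> 180
FD 9: (-9,-6) -> (-18,-6) [heading=180, draw]
RT 139: heading 180 -> 41
FD 8: (-18,-6) -> (-11.962,-0.752) [heading=41, draw]
FD 13: (-11.962,-0.752) -> (-2.151,7.777) [heading=41, draw]
BK 11: (-2.151,7.777) -> (-10.453,0.561) [heading=41, draw]
RT 180: heading 41 -> 221
Final: pos=(-10.453,0.561), heading=221, 4 segment(s) drawn

Segment lengths:
  seg 1: (-9,-6) -> (-18,-6), length = 9
  seg 2: (-18,-6) -> (-11.962,-0.752), length = 8
  seg 3: (-11.962,-0.752) -> (-2.151,7.777), length = 13
  seg 4: (-2.151,7.777) -> (-10.453,0.561), length = 11
Total = 41

Answer: 41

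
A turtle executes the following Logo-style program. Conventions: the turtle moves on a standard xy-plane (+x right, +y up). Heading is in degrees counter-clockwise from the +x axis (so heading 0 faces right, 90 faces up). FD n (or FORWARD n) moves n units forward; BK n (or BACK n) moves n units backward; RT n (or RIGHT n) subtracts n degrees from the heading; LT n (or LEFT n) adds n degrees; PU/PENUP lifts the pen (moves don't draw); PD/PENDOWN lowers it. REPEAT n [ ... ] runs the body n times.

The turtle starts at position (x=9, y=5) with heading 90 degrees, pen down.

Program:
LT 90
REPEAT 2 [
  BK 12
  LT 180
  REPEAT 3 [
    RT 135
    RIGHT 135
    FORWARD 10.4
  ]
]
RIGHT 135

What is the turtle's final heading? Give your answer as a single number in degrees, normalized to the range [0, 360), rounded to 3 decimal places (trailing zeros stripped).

Answer: 225

Derivation:
Executing turtle program step by step:
Start: pos=(9,5), heading=90, pen down
LT 90: heading 90 -> 180
REPEAT 2 [
  -- iteration 1/2 --
  BK 12: (9,5) -> (21,5) [heading=180, draw]
  LT 180: heading 180 -> 0
  REPEAT 3 [
    -- iteration 1/3 --
    RT 135: heading 0 -> 225
    RT 135: heading 225 -> 90
    FD 10.4: (21,5) -> (21,15.4) [heading=90, draw]
    -- iteration 2/3 --
    RT 135: heading 90 -> 315
    RT 135: heading 315 -> 180
    FD 10.4: (21,15.4) -> (10.6,15.4) [heading=180, draw]
    -- iteration 3/3 --
    RT 135: heading 180 -> 45
    RT 135: heading 45 -> 270
    FD 10.4: (10.6,15.4) -> (10.6,5) [heading=270, draw]
  ]
  -- iteration 2/2 --
  BK 12: (10.6,5) -> (10.6,17) [heading=270, draw]
  LT 180: heading 270 -> 90
  REPEAT 3 [
    -- iteration 1/3 --
    RT 135: heading 90 -> 315
    RT 135: heading 315 -> 180
    FD 10.4: (10.6,17) -> (0.2,17) [heading=180, draw]
    -- iteration 2/3 --
    RT 135: heading 180 -> 45
    RT 135: heading 45 -> 270
    FD 10.4: (0.2,17) -> (0.2,6.6) [heading=270, draw]
    -- iteration 3/3 --
    RT 135: heading 270 -> 135
    RT 135: heading 135 -> 0
    FD 10.4: (0.2,6.6) -> (10.6,6.6) [heading=0, draw]
  ]
]
RT 135: heading 0 -> 225
Final: pos=(10.6,6.6), heading=225, 8 segment(s) drawn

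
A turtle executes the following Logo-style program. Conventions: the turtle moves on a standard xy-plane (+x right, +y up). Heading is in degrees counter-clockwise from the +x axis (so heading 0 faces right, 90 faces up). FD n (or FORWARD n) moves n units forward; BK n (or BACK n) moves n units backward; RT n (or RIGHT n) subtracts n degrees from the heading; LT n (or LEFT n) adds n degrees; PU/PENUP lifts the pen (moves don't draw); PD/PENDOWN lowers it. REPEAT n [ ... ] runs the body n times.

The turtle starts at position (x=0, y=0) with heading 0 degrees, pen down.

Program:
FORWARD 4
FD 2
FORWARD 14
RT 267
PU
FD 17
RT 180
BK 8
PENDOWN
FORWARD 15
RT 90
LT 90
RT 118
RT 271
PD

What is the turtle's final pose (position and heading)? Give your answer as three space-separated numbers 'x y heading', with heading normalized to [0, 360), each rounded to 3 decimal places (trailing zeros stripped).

Executing turtle program step by step:
Start: pos=(0,0), heading=0, pen down
FD 4: (0,0) -> (4,0) [heading=0, draw]
FD 2: (4,0) -> (6,0) [heading=0, draw]
FD 14: (6,0) -> (20,0) [heading=0, draw]
RT 267: heading 0 -> 93
PU: pen up
FD 17: (20,0) -> (19.11,16.977) [heading=93, move]
RT 180: heading 93 -> 273
BK 8: (19.11,16.977) -> (18.692,24.966) [heading=273, move]
PD: pen down
FD 15: (18.692,24.966) -> (19.477,9.986) [heading=273, draw]
RT 90: heading 273 -> 183
LT 90: heading 183 -> 273
RT 118: heading 273 -> 155
RT 271: heading 155 -> 244
PD: pen down
Final: pos=(19.477,9.986), heading=244, 4 segment(s) drawn

Answer: 19.477 9.986 244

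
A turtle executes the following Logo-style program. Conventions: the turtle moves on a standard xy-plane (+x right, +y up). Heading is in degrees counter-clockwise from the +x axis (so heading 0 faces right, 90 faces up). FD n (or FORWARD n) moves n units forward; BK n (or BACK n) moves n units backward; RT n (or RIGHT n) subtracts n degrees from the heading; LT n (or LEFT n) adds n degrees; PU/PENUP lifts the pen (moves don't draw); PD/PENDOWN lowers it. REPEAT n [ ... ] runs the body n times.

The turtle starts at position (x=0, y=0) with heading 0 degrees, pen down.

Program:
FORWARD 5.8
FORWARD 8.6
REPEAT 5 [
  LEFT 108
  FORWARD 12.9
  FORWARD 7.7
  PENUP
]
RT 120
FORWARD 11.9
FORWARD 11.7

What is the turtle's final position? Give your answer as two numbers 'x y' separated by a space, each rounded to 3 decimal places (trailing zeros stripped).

Answer: 5.6 35.405

Derivation:
Executing turtle program step by step:
Start: pos=(0,0), heading=0, pen down
FD 5.8: (0,0) -> (5.8,0) [heading=0, draw]
FD 8.6: (5.8,0) -> (14.4,0) [heading=0, draw]
REPEAT 5 [
  -- iteration 1/5 --
  LT 108: heading 0 -> 108
  FD 12.9: (14.4,0) -> (10.414,12.269) [heading=108, draw]
  FD 7.7: (10.414,12.269) -> (8.034,19.592) [heading=108, draw]
  PU: pen up
  -- iteration 2/5 --
  LT 108: heading 108 -> 216
  FD 12.9: (8.034,19.592) -> (-2.402,12.009) [heading=216, move]
  FD 7.7: (-2.402,12.009) -> (-8.632,7.483) [heading=216, move]
  PU: pen up
  -- iteration 3/5 --
  LT 108: heading 216 -> 324
  FD 12.9: (-8.632,7.483) -> (1.805,-0.099) [heading=324, move]
  FD 7.7: (1.805,-0.099) -> (8.034,-4.625) [heading=324, move]
  PU: pen up
  -- iteration 4/5 --
  LT 108: heading 324 -> 72
  FD 12.9: (8.034,-4.625) -> (12.021,7.644) [heading=72, move]
  FD 7.7: (12.021,7.644) -> (14.4,14.967) [heading=72, move]
  PU: pen up
  -- iteration 5/5 --
  LT 108: heading 72 -> 180
  FD 12.9: (14.4,14.967) -> (1.5,14.967) [heading=180, move]
  FD 7.7: (1.5,14.967) -> (-6.2,14.967) [heading=180, move]
  PU: pen up
]
RT 120: heading 180 -> 60
FD 11.9: (-6.2,14.967) -> (-0.25,25.272) [heading=60, move]
FD 11.7: (-0.25,25.272) -> (5.6,35.405) [heading=60, move]
Final: pos=(5.6,35.405), heading=60, 4 segment(s) drawn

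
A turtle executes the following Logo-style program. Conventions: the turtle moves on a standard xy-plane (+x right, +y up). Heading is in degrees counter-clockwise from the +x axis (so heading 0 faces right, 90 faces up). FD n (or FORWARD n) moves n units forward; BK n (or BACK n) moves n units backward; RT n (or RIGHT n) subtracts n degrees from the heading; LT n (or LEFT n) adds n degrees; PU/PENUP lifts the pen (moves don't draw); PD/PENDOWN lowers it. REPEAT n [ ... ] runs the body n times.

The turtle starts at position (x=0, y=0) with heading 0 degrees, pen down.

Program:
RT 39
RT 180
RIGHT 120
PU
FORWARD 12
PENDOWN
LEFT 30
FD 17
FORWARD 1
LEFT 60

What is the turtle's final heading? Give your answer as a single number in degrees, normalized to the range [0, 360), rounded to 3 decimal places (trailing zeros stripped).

Answer: 111

Derivation:
Executing turtle program step by step:
Start: pos=(0,0), heading=0, pen down
RT 39: heading 0 -> 321
RT 180: heading 321 -> 141
RT 120: heading 141 -> 21
PU: pen up
FD 12: (0,0) -> (11.203,4.3) [heading=21, move]
PD: pen down
LT 30: heading 21 -> 51
FD 17: (11.203,4.3) -> (21.901,17.512) [heading=51, draw]
FD 1: (21.901,17.512) -> (22.531,18.289) [heading=51, draw]
LT 60: heading 51 -> 111
Final: pos=(22.531,18.289), heading=111, 2 segment(s) drawn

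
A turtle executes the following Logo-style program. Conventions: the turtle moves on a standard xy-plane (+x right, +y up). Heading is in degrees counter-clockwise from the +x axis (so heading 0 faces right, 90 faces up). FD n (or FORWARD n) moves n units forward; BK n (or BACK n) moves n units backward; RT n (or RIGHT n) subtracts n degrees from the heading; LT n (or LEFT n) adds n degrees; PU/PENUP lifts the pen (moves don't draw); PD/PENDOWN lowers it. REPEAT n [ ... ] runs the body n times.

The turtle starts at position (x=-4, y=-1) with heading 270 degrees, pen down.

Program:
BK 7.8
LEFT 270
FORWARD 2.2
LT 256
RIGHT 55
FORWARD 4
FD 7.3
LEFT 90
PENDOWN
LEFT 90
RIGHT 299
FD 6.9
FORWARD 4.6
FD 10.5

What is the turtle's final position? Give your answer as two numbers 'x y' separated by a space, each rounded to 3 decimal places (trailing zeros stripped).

Executing turtle program step by step:
Start: pos=(-4,-1), heading=270, pen down
BK 7.8: (-4,-1) -> (-4,6.8) [heading=270, draw]
LT 270: heading 270 -> 180
FD 2.2: (-4,6.8) -> (-6.2,6.8) [heading=180, draw]
LT 256: heading 180 -> 76
RT 55: heading 76 -> 21
FD 4: (-6.2,6.8) -> (-2.466,8.233) [heading=21, draw]
FD 7.3: (-2.466,8.233) -> (4.349,10.85) [heading=21, draw]
LT 90: heading 21 -> 111
PD: pen down
LT 90: heading 111 -> 201
RT 299: heading 201 -> 262
FD 6.9: (4.349,10.85) -> (3.389,4.017) [heading=262, draw]
FD 4.6: (3.389,4.017) -> (2.749,-0.539) [heading=262, draw]
FD 10.5: (2.749,-0.539) -> (1.288,-10.936) [heading=262, draw]
Final: pos=(1.288,-10.936), heading=262, 7 segment(s) drawn

Answer: 1.288 -10.936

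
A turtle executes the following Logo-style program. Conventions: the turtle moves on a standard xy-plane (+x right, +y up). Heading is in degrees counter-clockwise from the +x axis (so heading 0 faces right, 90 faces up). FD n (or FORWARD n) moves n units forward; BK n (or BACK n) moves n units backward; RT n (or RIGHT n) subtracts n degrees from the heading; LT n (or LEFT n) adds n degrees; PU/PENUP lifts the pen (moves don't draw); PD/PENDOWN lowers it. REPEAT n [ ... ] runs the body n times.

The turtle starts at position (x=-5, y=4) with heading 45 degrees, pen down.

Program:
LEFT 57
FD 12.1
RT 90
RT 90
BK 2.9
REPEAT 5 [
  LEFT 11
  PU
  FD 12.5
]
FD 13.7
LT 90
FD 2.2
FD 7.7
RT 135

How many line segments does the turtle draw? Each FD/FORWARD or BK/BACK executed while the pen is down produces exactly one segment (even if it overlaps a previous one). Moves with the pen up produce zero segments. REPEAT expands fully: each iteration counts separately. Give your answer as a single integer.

Executing turtle program step by step:
Start: pos=(-5,4), heading=45, pen down
LT 57: heading 45 -> 102
FD 12.1: (-5,4) -> (-7.516,15.836) [heading=102, draw]
RT 90: heading 102 -> 12
RT 90: heading 12 -> 282
BK 2.9: (-7.516,15.836) -> (-8.119,18.672) [heading=282, draw]
REPEAT 5 [
  -- iteration 1/5 --
  LT 11: heading 282 -> 293
  PU: pen up
  FD 12.5: (-8.119,18.672) -> (-3.235,7.166) [heading=293, move]
  -- iteration 2/5 --
  LT 11: heading 293 -> 304
  PU: pen up
  FD 12.5: (-3.235,7.166) -> (3.755,-3.197) [heading=304, move]
  -- iteration 3/5 --
  LT 11: heading 304 -> 315
  PU: pen up
  FD 12.5: (3.755,-3.197) -> (12.594,-12.036) [heading=315, move]
  -- iteration 4/5 --
  LT 11: heading 315 -> 326
  PU: pen up
  FD 12.5: (12.594,-12.036) -> (22.957,-19.026) [heading=326, move]
  -- iteration 5/5 --
  LT 11: heading 326 -> 337
  PU: pen up
  FD 12.5: (22.957,-19.026) -> (34.463,-23.91) [heading=337, move]
]
FD 13.7: (34.463,-23.91) -> (47.074,-29.263) [heading=337, move]
LT 90: heading 337 -> 67
FD 2.2: (47.074,-29.263) -> (47.934,-27.238) [heading=67, move]
FD 7.7: (47.934,-27.238) -> (50.943,-20.15) [heading=67, move]
RT 135: heading 67 -> 292
Final: pos=(50.943,-20.15), heading=292, 2 segment(s) drawn
Segments drawn: 2

Answer: 2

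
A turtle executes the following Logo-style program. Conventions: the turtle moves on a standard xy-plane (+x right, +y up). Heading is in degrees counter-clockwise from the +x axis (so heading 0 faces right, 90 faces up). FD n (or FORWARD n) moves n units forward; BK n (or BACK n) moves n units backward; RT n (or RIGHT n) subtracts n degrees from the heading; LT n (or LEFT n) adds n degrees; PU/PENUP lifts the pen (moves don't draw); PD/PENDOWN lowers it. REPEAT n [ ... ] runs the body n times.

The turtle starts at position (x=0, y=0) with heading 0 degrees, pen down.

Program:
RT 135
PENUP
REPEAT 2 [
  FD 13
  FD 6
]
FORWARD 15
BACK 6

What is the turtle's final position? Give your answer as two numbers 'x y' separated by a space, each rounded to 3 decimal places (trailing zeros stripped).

Executing turtle program step by step:
Start: pos=(0,0), heading=0, pen down
RT 135: heading 0 -> 225
PU: pen up
REPEAT 2 [
  -- iteration 1/2 --
  FD 13: (0,0) -> (-9.192,-9.192) [heading=225, move]
  FD 6: (-9.192,-9.192) -> (-13.435,-13.435) [heading=225, move]
  -- iteration 2/2 --
  FD 13: (-13.435,-13.435) -> (-22.627,-22.627) [heading=225, move]
  FD 6: (-22.627,-22.627) -> (-26.87,-26.87) [heading=225, move]
]
FD 15: (-26.87,-26.87) -> (-37.477,-37.477) [heading=225, move]
BK 6: (-37.477,-37.477) -> (-33.234,-33.234) [heading=225, move]
Final: pos=(-33.234,-33.234), heading=225, 0 segment(s) drawn

Answer: -33.234 -33.234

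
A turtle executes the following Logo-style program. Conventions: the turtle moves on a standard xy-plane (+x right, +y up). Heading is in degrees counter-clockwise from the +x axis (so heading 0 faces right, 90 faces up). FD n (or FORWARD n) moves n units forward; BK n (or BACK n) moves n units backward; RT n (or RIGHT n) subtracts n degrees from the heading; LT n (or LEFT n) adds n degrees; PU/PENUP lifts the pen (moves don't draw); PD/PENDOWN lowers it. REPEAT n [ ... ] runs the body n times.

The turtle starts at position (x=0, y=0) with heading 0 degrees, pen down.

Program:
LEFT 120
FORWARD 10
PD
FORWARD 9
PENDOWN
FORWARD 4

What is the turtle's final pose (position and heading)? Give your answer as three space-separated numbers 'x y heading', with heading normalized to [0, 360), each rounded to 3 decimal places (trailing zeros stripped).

Answer: -11.5 19.919 120

Derivation:
Executing turtle program step by step:
Start: pos=(0,0), heading=0, pen down
LT 120: heading 0 -> 120
FD 10: (0,0) -> (-5,8.66) [heading=120, draw]
PD: pen down
FD 9: (-5,8.66) -> (-9.5,16.454) [heading=120, draw]
PD: pen down
FD 4: (-9.5,16.454) -> (-11.5,19.919) [heading=120, draw]
Final: pos=(-11.5,19.919), heading=120, 3 segment(s) drawn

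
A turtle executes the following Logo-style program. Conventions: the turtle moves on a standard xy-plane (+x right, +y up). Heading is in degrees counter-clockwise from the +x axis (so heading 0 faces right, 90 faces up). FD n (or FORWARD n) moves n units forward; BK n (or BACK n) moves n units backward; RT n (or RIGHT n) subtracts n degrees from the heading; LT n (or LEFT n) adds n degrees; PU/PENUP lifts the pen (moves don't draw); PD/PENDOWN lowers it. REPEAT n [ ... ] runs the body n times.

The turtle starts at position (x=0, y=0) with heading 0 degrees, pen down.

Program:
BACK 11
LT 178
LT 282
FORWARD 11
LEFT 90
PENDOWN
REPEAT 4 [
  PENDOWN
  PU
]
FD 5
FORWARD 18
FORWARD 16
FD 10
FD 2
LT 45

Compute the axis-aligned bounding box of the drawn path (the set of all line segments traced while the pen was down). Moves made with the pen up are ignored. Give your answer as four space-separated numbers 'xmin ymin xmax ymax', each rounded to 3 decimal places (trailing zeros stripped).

Answer: -12.91 0 0 10.833

Derivation:
Executing turtle program step by step:
Start: pos=(0,0), heading=0, pen down
BK 11: (0,0) -> (-11,0) [heading=0, draw]
LT 178: heading 0 -> 178
LT 282: heading 178 -> 100
FD 11: (-11,0) -> (-12.91,10.833) [heading=100, draw]
LT 90: heading 100 -> 190
PD: pen down
REPEAT 4 [
  -- iteration 1/4 --
  PD: pen down
  PU: pen up
  -- iteration 2/4 --
  PD: pen down
  PU: pen up
  -- iteration 3/4 --
  PD: pen down
  PU: pen up
  -- iteration 4/4 --
  PD: pen down
  PU: pen up
]
FD 5: (-12.91,10.833) -> (-17.834,9.965) [heading=190, move]
FD 18: (-17.834,9.965) -> (-35.561,6.839) [heading=190, move]
FD 16: (-35.561,6.839) -> (-51.318,4.061) [heading=190, move]
FD 10: (-51.318,4.061) -> (-61.166,2.324) [heading=190, move]
FD 2: (-61.166,2.324) -> (-63.135,1.977) [heading=190, move]
LT 45: heading 190 -> 235
Final: pos=(-63.135,1.977), heading=235, 2 segment(s) drawn

Segment endpoints: x in {-12.91, -11, 0}, y in {0, 10.833}
xmin=-12.91, ymin=0, xmax=0, ymax=10.833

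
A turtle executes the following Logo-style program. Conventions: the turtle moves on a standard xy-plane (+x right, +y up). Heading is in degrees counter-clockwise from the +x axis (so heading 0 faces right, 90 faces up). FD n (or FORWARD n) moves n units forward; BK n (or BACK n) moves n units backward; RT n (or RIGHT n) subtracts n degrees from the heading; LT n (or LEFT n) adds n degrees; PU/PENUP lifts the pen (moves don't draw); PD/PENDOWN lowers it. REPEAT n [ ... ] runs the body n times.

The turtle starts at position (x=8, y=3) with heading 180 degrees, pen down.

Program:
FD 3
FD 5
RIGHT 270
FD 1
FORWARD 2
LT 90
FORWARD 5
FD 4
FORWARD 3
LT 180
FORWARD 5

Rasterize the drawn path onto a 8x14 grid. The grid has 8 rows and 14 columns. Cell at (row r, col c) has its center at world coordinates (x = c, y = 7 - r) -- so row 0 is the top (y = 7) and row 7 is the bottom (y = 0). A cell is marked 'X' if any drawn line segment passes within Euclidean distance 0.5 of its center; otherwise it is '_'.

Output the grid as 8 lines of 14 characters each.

Segment 0: (8,3) -> (5,3)
Segment 1: (5,3) -> (0,3)
Segment 2: (0,3) -> (0,2)
Segment 3: (0,2) -> (0,0)
Segment 4: (0,0) -> (5,0)
Segment 5: (5,0) -> (9,0)
Segment 6: (9,0) -> (12,0)
Segment 7: (12,0) -> (7,0)

Answer: ______________
______________
______________
______________
XXXXXXXXX_____
X_____________
X_____________
XXXXXXXXXXXXX_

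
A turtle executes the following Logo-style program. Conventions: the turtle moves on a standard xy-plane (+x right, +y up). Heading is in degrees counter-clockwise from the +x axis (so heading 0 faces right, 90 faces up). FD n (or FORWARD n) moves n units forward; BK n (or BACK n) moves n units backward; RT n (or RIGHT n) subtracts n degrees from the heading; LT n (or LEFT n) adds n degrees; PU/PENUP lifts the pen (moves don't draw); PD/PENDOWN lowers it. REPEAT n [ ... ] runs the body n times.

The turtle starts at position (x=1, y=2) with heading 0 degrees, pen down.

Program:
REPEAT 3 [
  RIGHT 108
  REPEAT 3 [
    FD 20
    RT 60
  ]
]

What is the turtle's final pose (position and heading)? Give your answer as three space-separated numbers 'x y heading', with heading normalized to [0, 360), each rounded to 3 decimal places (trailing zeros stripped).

Executing turtle program step by step:
Start: pos=(1,2), heading=0, pen down
REPEAT 3 [
  -- iteration 1/3 --
  RT 108: heading 0 -> 252
  REPEAT 3 [
    -- iteration 1/3 --
    FD 20: (1,2) -> (-5.18,-17.021) [heading=252, draw]
    RT 60: heading 252 -> 192
    -- iteration 2/3 --
    FD 20: (-5.18,-17.021) -> (-24.743,-21.179) [heading=192, draw]
    RT 60: heading 192 -> 132
    -- iteration 3/3 --
    FD 20: (-24.743,-21.179) -> (-38.126,-6.316) [heading=132, draw]
    RT 60: heading 132 -> 72
  ]
  -- iteration 2/3 --
  RT 108: heading 72 -> 324
  REPEAT 3 [
    -- iteration 1/3 --
    FD 20: (-38.126,-6.316) -> (-21.946,-18.072) [heading=324, draw]
    RT 60: heading 324 -> 264
    -- iteration 2/3 --
    FD 20: (-21.946,-18.072) -> (-24.036,-37.963) [heading=264, draw]
    RT 60: heading 264 -> 204
    -- iteration 3/3 --
    FD 20: (-24.036,-37.963) -> (-42.307,-46.097) [heading=204, draw]
    RT 60: heading 204 -> 144
  ]
  -- iteration 3/3 --
  RT 108: heading 144 -> 36
  REPEAT 3 [
    -- iteration 1/3 --
    FD 20: (-42.307,-46.097) -> (-26.127,-34.342) [heading=36, draw]
    RT 60: heading 36 -> 336
    -- iteration 2/3 --
    FD 20: (-26.127,-34.342) -> (-7.856,-42.476) [heading=336, draw]
    RT 60: heading 336 -> 276
    -- iteration 3/3 --
    FD 20: (-7.856,-42.476) -> (-5.765,-62.367) [heading=276, draw]
    RT 60: heading 276 -> 216
  ]
]
Final: pos=(-5.765,-62.367), heading=216, 9 segment(s) drawn

Answer: -5.765 -62.367 216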